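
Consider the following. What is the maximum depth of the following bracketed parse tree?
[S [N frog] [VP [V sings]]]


Count bracket nesting levels:
'[' at pos 0: depth = 1
'[' at pos 3: depth = 2
'[' at pos 12: depth = 2
'[' at pos 16: depth = 3
Maximum depth reached: 3

3


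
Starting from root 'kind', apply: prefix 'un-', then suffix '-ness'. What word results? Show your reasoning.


Step 1: Add prefix 'un-' to 'kind' = 'unkind'
Step 2: Add suffix '-ness' to 'unkind' = 'unkindness'

unkindness


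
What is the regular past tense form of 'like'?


Apply rule: Add -d (word ends in -e). 'like' becomes 'liked'.

liked


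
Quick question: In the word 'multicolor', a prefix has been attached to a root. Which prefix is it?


The word 'multicolor' = 'multi' (prefix) + 'color' (root). The prefix is 'multi'.

multi


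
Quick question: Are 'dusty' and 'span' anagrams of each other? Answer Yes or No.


Sorted letters of 'dusty': 'dstuy'
Sorted letters of 'span': 'anps'
They do not match.

No


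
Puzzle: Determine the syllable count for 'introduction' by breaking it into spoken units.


Break 'introduction' into syllables: in-tro-duc-tion -> in | tro | duc | tion = 4 syllables

4 syllables


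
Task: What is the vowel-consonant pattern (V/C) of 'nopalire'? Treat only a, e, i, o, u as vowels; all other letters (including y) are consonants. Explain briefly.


Letter mapping: n = C, o = V, p = C, a = V, l = C, i = V, r = C, e = V.

CVCVCVCV


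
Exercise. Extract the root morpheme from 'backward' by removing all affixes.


Remove suffix '-ward' from 'backward' to get root 'back'.

back


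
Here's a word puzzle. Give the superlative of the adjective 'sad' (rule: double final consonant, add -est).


Apply superlative formation (double final consonant, add -est): 'sad' -> 'saddest'.

saddest


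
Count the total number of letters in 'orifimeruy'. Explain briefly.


Spell out 'orifimeruy' and number each letter: o(1), r(2), i(3), f(4), i(5), m(6), e(7), r(8), u(9), y(10). Total: 10 letters.

10


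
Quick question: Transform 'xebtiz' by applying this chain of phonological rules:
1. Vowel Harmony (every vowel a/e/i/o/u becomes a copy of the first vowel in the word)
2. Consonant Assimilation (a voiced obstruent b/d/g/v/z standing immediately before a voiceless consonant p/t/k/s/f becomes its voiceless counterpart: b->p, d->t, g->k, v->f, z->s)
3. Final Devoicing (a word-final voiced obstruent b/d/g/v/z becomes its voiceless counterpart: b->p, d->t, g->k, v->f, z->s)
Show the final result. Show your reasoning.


Starting form: 'xebtiz'
Rule 1: Vowel Harmony: all vowels become 'e' (matching first vowel). 'xebtiz' -> 'xebtez'
Rule 2: Consonant Assimilation: voiced obstruent before voiceless consonant becomes voiceless ('bt' -> 'pt'). 'xebtez' -> 'xeptez'
Rule 3: Final Devoicing: word-final voiced obstruent 'z' becomes voiceless 's'. 'xeptez' -> 'xeptes'
Final form: 'xeptes'

xeptes


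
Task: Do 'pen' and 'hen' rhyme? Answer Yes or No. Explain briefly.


Rime (stressed vowel + following sounds) of 'pen': -en = /ɛn/
Rime of 'hen': -en = /ɛn/
/ɛn/ and /ɛn/ are the same ending sound, so the words rhyme.

Yes


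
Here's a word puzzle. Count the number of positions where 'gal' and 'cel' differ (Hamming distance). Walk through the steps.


Alignment:
Position 1: 'g' vs 'c' = DIFFER
Position 2: 'a' vs 'e' = DIFFER
Position 3: 'l' vs 'l' = match
Total differences: 2

2


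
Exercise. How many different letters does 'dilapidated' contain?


Unique letters in 'dilapidated': {a, d, e, i, l, p, t} = 7 distinct letters.

7


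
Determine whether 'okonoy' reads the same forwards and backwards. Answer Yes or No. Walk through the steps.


Forward: 'okonoy'
Reversed: 'yonoko'
They differ.

No


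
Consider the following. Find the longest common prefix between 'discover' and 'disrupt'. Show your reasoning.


Compare from the start: 3 characters match: 'dis'. Mismatch at position 4: 'c' vs 'r'.

dis


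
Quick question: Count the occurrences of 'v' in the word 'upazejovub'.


Letter 'v' in 'upazejovub': found at position(s) 8 = 1 occurrence(s).

1


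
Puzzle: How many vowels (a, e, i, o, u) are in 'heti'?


Vowels in 'heti': e, i = 2 vowels.

2


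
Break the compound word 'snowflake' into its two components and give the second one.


Split 'snowflake' into 'snow' + 'flake'. The second part is 'flake'.

flake


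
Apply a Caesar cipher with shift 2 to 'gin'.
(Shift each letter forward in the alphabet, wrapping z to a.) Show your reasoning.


Shift each letter by 2: g -> i, i -> k, n -> p. Result: 'ikp'.

ikp


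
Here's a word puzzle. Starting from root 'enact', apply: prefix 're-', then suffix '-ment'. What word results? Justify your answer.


Step 1: Add prefix 're-' to 'enact' = 'reenact'
Step 2: Add suffix '-ment' to 'reenact' = 'reenactment'

reenactment


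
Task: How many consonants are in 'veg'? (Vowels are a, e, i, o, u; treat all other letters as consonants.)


Consonants in 'veg': v, g = 2 consonants.

2


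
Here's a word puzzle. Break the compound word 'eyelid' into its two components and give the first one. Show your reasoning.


Split 'eyelid' into 'eye' + 'lid'. The first part is 'eye'.

eye


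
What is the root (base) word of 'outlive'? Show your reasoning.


Remove prefix 'out' from 'outlive' to get root 'live'.

live


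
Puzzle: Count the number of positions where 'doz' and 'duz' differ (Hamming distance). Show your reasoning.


Alignment:
Position 1: 'd' vs 'd' = match
Position 2: 'o' vs 'u' = DIFFER
Position 3: 'z' vs 'z' = match
Total differences: 1

1


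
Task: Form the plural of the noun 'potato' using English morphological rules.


Apply rule: Add -es (consonant + o). 'potato' becomes 'potatoes'.

potatoes


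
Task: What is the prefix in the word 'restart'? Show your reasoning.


The word 'restart' = 're' (prefix) + 'start' (root). The prefix is 're'.

re


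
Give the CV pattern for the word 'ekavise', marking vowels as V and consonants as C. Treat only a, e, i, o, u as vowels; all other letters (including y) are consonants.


Letter mapping: e = V, k = C, a = V, v = C, i = V, s = C, e = V.

VCVCVCV


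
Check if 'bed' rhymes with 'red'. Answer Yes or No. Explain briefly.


Rime (stressed vowel + following sounds) of 'bed': -ed = /ɛd/
Rime of 'red': -ed = /ɛd/
/ɛd/ and /ɛd/ are the same ending sound, so the words rhyme.

Yes


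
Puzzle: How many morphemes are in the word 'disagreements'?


Decomposition: dis- (prefix) + agree (root) + -ment (suffix) + -s (plural) = 4 morpheme(s)

4 morphemes


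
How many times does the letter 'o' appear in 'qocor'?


Letter 'o' in 'qocor': found at position(s) 2, 4 = 2 occurrence(s).

2


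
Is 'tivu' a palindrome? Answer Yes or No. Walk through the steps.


Forward: 'tivu'
Reversed: 'uvit'
They differ.

No


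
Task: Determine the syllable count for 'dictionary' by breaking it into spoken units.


Break 'dictionary' into syllables: dic-tion-ar-y -> dic | tion | ar | y = 4 syllables

4 syllables


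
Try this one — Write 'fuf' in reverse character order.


Reverse 'fuf' character by character: 'fuf'.

fuf


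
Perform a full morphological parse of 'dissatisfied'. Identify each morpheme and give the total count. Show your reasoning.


Step 1: Identify prefix: 'dis' (meaning: not/apart)
Step 2: Identify root: 'satisfy'
Step 3: Identify suffix(es): 'ed'
Decomposition: dis- (prefix: not/apart) + satisfy (root) + -ed (suffix: past)
Total morphemes: 3

3 morphemes (dis- (prefix: not/apart) + satisfy (root) + -ed (suffix: past))


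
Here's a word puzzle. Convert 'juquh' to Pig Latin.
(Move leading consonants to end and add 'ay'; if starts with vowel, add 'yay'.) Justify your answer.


'juquh': move consonant cluster 'j' to end and add 'ay': 'uquhjay'.

uquhjay


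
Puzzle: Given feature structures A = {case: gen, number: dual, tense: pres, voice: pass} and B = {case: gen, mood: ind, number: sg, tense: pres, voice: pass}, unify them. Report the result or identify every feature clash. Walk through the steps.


Compare features:
case: A=gen vs B=gen -> unified: gen
mood: A=_ vs B=ind -> unified: ind
number: A=dual vs B=sg -> CLASH
tense: A=pres vs B=pres -> unified: pres
voice: A=pass vs B=pass -> unified: pass
Clash detected on feature 'number' (dual vs sg); unification fails.

CLASH on 'number' (dual vs sg)


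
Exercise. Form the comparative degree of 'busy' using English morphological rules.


Apply comparative formation (consonant + y: change y to i, add -er): 'busy' -> 'busier'.

busier


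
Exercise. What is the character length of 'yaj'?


Spell out 'yaj' and number each letter: y(1), a(2), j(3). Total: 3 letters.

3


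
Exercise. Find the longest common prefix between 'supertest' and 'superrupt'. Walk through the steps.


Compare from the start: 5 characters match: 'super'. Mismatch at position 6: 't' vs 'r'.

super


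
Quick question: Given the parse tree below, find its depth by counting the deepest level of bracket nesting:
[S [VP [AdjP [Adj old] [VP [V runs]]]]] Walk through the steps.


Count bracket nesting levels:
'[' at pos 0: depth = 1
'[' at pos 3: depth = 2
'[' at pos 7: depth = 3
'[' at pos 13: depth = 4
'[' at pos 23: depth = 4
'[' at pos 27: depth = 5
Maximum depth reached: 5

5


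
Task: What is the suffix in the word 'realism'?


The word 'realism' = 'real' (root) + '-ism' (suffix). The suffix is '-ism'.

ism


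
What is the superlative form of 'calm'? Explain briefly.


Apply superlative formation (add -est): 'calm' -> 'calmest'.

calmest


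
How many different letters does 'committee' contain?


Unique letters in 'committee': {c, e, i, m, o, t} = 6 distinct letters.

6


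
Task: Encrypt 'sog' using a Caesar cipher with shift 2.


Shift each letter by 2: s -> u, o -> q, g -> i. Result: 'uqi'.

uqi


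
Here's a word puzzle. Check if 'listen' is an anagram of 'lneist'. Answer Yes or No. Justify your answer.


Sorted letters of 'listen': 'eilnst'
Sorted letters of 'lneist': 'eilnst'
They match.

Yes


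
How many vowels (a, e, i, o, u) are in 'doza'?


Vowels in 'doza': o, a = 2 vowels.

2


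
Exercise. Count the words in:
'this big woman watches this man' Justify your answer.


Split into words: this | big | woman | watches | this | man = 6 words.

6


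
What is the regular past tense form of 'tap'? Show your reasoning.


Apply rule: Double final consonant and add -ed. 'tap' becomes 'tapped'.

tapped


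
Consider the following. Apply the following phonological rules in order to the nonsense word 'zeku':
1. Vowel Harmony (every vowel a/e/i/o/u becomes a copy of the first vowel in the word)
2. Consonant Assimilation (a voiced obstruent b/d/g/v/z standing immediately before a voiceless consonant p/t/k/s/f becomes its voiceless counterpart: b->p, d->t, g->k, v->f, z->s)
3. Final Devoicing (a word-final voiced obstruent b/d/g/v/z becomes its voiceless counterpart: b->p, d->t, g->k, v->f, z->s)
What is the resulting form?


Starting form: 'zeku'
Rule 1: Vowel Harmony: all vowels become 'e' (matching first vowel). 'zeku' -> 'zeke'
Rule 2: Consonant Assimilation: no voiced obstruent (b/d/g/v/z) stands immediately before a voiceless consonant (p/t/k/s/f). No change.
Rule 3: Final Devoicing: the word ends in the vowel 'e', not a consonant. No change.
Final form: 'zeke'

zeke


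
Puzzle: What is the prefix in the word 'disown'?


The word 'disown' = 'dis' (prefix) + 'own' (root). The prefix is 'dis'.

dis


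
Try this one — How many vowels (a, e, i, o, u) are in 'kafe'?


Vowels in 'kafe': a, e = 2 vowels.

2


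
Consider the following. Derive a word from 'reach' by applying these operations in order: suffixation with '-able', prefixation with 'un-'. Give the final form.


Step 1: Add suffix '-able' to 'reach' = 'reachable'
Step 2: Add prefix 'un-' to 'reachable' = 'unreachable'

unreachable


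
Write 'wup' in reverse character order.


Reverse 'wup' character by character: 'puw'.

puw


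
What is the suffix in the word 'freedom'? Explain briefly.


The word 'freedom' = 'free' (root) + '-dom' (suffix). The suffix is '-dom'.

dom


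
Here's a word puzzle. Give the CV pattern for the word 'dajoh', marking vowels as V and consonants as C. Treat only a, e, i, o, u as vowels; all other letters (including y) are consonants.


Letter mapping: d = C, a = V, j = C, o = V, h = C.

CVCVC


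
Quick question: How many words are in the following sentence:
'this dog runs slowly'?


Split into words: this | dog | runs | slowly = 4 words.

4


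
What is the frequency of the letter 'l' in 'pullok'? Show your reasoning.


Letter 'l' in 'pullok': found at position(s) 3, 4 = 2 occurrence(s).

2


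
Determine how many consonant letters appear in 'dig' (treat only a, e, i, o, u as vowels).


Consonants in 'dig': d, g = 2 consonants.

2


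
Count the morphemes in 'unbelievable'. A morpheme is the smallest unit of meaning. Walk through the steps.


Decomposition: un- (prefix) + believe (root) + -able (suffix) = 3 morpheme(s)

3 morphemes


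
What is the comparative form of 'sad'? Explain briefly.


Apply comparative formation (double final consonant, add -er): 'sad' -> 'sadder'.

sadder


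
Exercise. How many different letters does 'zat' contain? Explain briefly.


Unique letters in 'zat': {a, t, z} = 3 distinct letters.

3


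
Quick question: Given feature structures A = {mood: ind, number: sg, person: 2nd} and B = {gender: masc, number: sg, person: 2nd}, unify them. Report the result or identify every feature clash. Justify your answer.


Compare features:
gender: A=_ vs B=masc -> unified: masc
mood: A=ind vs B=_ -> unified: ind
number: A=sg vs B=sg -> unified: sg
person: A=2nd vs B=2nd -> unified: 2nd
No clashes found.

Unified: {gender: masc, mood: ind, number: sg, person: 2nd}


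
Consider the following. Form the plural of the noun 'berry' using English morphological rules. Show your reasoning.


Apply rule: Change -y to -ies (consonant + y). 'berry' becomes 'berries'.

berries


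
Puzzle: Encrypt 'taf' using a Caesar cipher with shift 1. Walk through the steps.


Shift each letter by 1: t -> u, a -> b, f -> g. Result: 'ubg'.

ubg


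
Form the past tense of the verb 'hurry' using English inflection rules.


Apply rule: Change -y to -ied. 'hurry' becomes 'hurried'.

hurried


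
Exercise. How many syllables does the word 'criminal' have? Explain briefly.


Break 'criminal' into syllables: crim-i-nal -> crim | i | nal = 3 syllables

3 syllables


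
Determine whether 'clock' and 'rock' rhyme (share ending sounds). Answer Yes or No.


Rime (stressed vowel + following sounds) of 'clock': -ock = /ɒk/
Rime of 'rock': -ock = /ɒk/
/ɒk/ and /ɒk/ are the same ending sound, so the words rhyme.

Yes


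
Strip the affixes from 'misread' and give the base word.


Remove prefix 'mis' from 'misread' to get root 'read'.

read


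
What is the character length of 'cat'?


Spell out 'cat' and number each letter: c(1), a(2), t(3). Total: 3 letters.

3


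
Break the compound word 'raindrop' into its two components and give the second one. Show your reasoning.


Split 'raindrop' into 'rain' + 'drop'. The second part is 'drop'.

drop


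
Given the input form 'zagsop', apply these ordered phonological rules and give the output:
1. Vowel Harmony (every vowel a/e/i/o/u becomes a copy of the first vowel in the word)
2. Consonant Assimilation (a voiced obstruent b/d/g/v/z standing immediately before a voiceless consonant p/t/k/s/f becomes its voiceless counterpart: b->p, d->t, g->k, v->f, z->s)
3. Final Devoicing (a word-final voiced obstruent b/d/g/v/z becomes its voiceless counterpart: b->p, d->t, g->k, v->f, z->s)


Starting form: 'zagsop'
Rule 1: Vowel Harmony: all vowels become 'a' (matching first vowel). 'zagsop' -> 'zagsap'
Rule 2: Consonant Assimilation: voiced obstruent before voiceless consonant becomes voiceless ('gs' -> 'ks'). 'zagsap' -> 'zaksap'
Rule 3: Final Devoicing: final consonant 'p' is not one of the voiced obstruents b/d/g/v/z. No change.
Final form: 'zaksap'

zaksap


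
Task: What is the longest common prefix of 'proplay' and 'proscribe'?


Compare from the start: 3 characters match: 'pro'. Mismatch at position 4: 'p' vs 's'.

pro


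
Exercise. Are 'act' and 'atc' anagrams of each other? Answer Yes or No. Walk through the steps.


Sorted letters of 'act': 'act'
Sorted letters of 'atc': 'act'
They match.

Yes


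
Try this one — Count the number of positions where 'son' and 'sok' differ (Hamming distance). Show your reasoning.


Alignment:
Position 1: 's' vs 's' = match
Position 2: 'o' vs 'o' = match
Position 3: 'n' vs 'k' = DIFFER
Total differences: 1

1


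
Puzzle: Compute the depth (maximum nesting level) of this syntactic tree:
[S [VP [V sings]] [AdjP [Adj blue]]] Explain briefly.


Count bracket nesting levels:
'[' at pos 0: depth = 1
'[' at pos 3: depth = 2
'[' at pos 7: depth = 3
'[' at pos 18: depth = 2
'[' at pos 24: depth = 3
Maximum depth reached: 3

3


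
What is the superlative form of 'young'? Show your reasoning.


Apply superlative formation (add -est): 'young' -> 'youngest'.

youngest


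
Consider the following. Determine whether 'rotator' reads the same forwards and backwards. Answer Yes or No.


Forward: 'rotator'
Reversed: 'rotator'
They are identical.

Yes


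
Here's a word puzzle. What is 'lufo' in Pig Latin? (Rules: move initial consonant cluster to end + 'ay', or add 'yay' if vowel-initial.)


'lufo': move consonant cluster 'l' to end and add 'ay': 'ufolay'.

ufolay


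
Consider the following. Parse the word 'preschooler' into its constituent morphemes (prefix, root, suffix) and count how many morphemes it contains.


Step 1: Identify prefix: 'pre' (meaning: before)
Step 2: Identify root: 'school'
Step 3: Identify suffix(es): 'er'
Decomposition: pre- (prefix: before) + school (root) + -er (suffix: one who)
Total morphemes: 3

3 morphemes (pre- (prefix: before) + school (root) + -er (suffix: one who))


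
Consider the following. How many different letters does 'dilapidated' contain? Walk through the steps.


Unique letters in 'dilapidated': {a, d, e, i, l, p, t} = 7 distinct letters.

7


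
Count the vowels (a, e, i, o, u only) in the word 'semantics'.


Vowels in 'semantics': e, a, i = 3 vowels.

3


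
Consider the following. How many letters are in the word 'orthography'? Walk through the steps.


Spell out 'orthography' and number each letter: o(1), r(2), t(3), h(4), o(5), g(6), r(7), a(8), p(9), h(10), y(11). Total: 11 letters.

11


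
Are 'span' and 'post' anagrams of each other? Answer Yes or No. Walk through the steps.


Sorted letters of 'span': 'anps'
Sorted letters of 'post': 'opst'
They do not match.

No


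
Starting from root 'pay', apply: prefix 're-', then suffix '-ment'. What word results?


Step 1: Add prefix 're-' to 'pay' = 'repay'
Step 2: Add suffix '-ment' to 'repay' = 'repayment'

repayment


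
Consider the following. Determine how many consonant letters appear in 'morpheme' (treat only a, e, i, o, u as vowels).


Consonants in 'morpheme': m, r, p, h, m = 5 consonants.

5


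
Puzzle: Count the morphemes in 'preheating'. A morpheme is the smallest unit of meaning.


Decomposition: pre- (prefix) + heat (root) + -ing (suffix) = 3 morpheme(s)

3 morphemes


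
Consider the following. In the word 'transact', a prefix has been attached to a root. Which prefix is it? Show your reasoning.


The word 'transact' = 'trans' (prefix) + 'act' (root). The prefix is 'trans'.

trans


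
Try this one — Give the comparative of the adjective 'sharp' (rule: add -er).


Apply comparative formation (add -er): 'sharp' -> 'sharper'.

sharper


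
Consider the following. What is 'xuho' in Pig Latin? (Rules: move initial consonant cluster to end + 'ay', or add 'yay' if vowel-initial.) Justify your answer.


'xuho': move consonant cluster 'x' to end and add 'ay': 'uhoxay'.

uhoxay


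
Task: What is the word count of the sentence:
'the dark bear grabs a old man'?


Split into words: the | dark | bear | grabs | a | old | man = 7 words.

7


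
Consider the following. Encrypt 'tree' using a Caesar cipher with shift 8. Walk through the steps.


Shift each letter by 8: t -> b, r -> z, e -> m, e -> m. Result: 'bzmm'.

bzmm


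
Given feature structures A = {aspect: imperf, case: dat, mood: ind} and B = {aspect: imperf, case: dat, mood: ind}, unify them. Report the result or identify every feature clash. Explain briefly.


Compare features:
aspect: A=imperf vs B=imperf -> unified: imperf
case: A=dat vs B=dat -> unified: dat
mood: A=ind vs B=ind -> unified: ind
No clashes found.

Unified: {aspect: imperf, case: dat, mood: ind}


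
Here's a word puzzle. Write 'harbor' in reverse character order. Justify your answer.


Reverse 'harbor' character by character: 'robrah'.

robrah


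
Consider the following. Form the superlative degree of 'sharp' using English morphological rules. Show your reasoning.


Apply superlative formation (add -est): 'sharp' -> 'sharpest'.

sharpest


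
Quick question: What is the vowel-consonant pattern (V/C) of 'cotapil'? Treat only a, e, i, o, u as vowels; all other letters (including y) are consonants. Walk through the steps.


Letter mapping: c = C, o = V, t = C, a = V, p = C, i = V, l = C.

CVCVCVC


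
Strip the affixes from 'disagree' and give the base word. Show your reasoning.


Remove prefix 'dis' from 'disagree' to get root 'agree'.

agree


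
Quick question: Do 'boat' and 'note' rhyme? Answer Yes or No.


Rime (stressed vowel + following sounds) of 'boat': -oat = /oʊt/
Rime of 'note': -ote = /oʊt/
/oʊt/ and /oʊt/ are the same ending sound, so the words rhyme.

Yes


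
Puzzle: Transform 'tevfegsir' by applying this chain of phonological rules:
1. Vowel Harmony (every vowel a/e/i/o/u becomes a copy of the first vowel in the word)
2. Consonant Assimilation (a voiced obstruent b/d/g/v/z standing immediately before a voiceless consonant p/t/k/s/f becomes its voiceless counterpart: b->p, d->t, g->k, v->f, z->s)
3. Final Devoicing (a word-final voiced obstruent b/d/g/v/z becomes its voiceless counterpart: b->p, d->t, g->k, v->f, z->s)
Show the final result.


Starting form: 'tevfegsir'
Rule 1: Vowel Harmony: all vowels become 'e' (matching first vowel). 'tevfegsir' -> 'tevfegser'
Rule 2: Consonant Assimilation: voiced obstruent before voiceless consonant becomes voiceless ('vf' -> 'ff', 'gs' -> 'ks'). 'tevfegser' -> 'teffekser'
Rule 3: Final Devoicing: final consonant 'r' is not one of the voiced obstruents b/d/g/v/z. No change.
Final form: 'teffekser'

teffekser


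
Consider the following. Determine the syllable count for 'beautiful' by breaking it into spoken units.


Break 'beautiful' into syllables: beau-ti-ful -> beau | ti | ful = 3 syllables

3 syllables


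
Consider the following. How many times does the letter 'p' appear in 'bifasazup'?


Letter 'p' in 'bifasazup': found at position(s) 9 = 1 occurrence(s).

1


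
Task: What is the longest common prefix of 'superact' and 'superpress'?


Compare from the start: 5 characters match: 'super'. Mismatch at position 6: 'a' vs 'p'.

super


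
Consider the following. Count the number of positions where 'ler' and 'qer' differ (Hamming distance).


Alignment:
Position 1: 'l' vs 'q' = DIFFER
Position 2: 'e' vs 'e' = match
Position 3: 'r' vs 'r' = match
Total differences: 1

1


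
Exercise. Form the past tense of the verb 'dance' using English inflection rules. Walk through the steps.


Apply rule: Add -d (word ends in -e). 'dance' becomes 'danced'.

danced


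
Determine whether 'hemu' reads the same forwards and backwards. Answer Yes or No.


Forward: 'hemu'
Reversed: 'umeh'
They differ.

No


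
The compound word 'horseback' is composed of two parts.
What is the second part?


Split 'horseback' into 'horse' + 'back'. The second part is 'back'.

back


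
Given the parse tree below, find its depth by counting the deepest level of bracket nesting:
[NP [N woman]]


Count bracket nesting levels:
'[' at pos 0: depth = 1
'[' at pos 4: depth = 2
Maximum depth reached: 2

2


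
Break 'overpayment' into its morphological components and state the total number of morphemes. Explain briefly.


Step 1: Identify prefix: 'over' (meaning: excessively)
Step 2: Identify root: 'pay'
Step 3: Identify suffix(es): 'ment'
Decomposition: over- (prefix: excessively) + pay (root) + -ment (suffix: action/result)
Total morphemes: 3

3 morphemes (over- (prefix: excessively) + pay (root) + -ment (suffix: action/result))


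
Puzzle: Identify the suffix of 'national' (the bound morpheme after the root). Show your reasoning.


The word 'national' = 'nation' (root) + '-al' (suffix). The suffix is '-al'.

al


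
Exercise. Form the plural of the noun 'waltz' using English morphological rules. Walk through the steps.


Apply rule: Add -es (sibilant/fricative ending). 'waltz' becomes 'waltzes'.

waltzes


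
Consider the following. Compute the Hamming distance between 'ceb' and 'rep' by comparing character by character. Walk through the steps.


Alignment:
Position 1: 'c' vs 'r' = DIFFER
Position 2: 'e' vs 'e' = match
Position 3: 'b' vs 'p' = DIFFER
Total differences: 2

2


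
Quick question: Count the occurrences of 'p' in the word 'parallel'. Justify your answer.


Letter 'p' in 'parallel': found at position(s) 1 = 1 occurrence(s).

1


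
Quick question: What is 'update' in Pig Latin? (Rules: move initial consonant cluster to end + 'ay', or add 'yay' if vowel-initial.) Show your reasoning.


'update' starts with a vowel, so add 'yay': 'updateyay'.

updateyay


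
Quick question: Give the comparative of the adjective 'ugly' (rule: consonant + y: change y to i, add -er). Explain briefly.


Apply comparative formation (consonant + y: change y to i, add -er): 'ugly' -> 'uglier'.

uglier


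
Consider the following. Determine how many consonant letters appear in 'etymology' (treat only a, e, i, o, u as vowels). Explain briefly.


Consonants in 'etymology': t, y, m, l, g, y = 6 consonants.

6


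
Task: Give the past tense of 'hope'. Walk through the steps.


Apply rule: Add -d (word ends in -e). 'hope' becomes 'hoped'.

hoped


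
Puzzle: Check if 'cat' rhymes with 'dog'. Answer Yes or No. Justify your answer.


Rime (stressed vowel + following sounds) of 'cat': -at = /æt/
Rime of 'dog': -og = /ɒg/
/æt/ and /ɒg/ are different ending sounds, so the words do not rhyme.

No


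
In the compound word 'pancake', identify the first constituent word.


Split 'pancake' into 'pan' + 'cake'. The first part is 'pan'.

pan


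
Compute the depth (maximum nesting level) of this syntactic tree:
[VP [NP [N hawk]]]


Count bracket nesting levels:
'[' at pos 0: depth = 1
'[' at pos 4: depth = 2
'[' at pos 8: depth = 3
Maximum depth reached: 3

3


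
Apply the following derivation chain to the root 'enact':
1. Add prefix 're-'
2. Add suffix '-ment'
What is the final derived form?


Step 1: Add prefix 're-' to 'enact' = 'reenact'
Step 2: Add suffix '-ment' to 'reenact' = 'reenactment'

reenactment


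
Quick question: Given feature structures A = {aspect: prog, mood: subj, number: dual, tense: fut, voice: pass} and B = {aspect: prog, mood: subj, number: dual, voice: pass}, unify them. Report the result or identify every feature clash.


Compare features:
aspect: A=prog vs B=prog -> unified: prog
mood: A=subj vs B=subj -> unified: subj
number: A=dual vs B=dual -> unified: dual
tense: A=fut vs B=_ -> unified: fut
voice: A=pass vs B=pass -> unified: pass
No clashes found.

Unified: {aspect: prog, mood: subj, number: dual, tense: fut, voice: pass}


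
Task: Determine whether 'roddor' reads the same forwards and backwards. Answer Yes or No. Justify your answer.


Forward: 'roddor'
Reversed: 'roddor'
They are identical.

Yes


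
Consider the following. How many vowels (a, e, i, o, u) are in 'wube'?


Vowels in 'wube': u, e = 2 vowels.

2


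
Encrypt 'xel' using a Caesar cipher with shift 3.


Shift each letter by 3: x -> a, e -> h, l -> o. Result: 'aho'.

aho


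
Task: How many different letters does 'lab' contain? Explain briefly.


Unique letters in 'lab': {a, b, l} = 3 distinct letters.

3


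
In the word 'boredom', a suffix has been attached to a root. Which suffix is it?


The word 'boredom' = 'bore' (root) + '-dom' (suffix). The suffix is '-dom'.

dom


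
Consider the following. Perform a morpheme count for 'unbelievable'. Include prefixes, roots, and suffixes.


Decomposition: un- (prefix) + believe (root) + -able (suffix) = 3 morpheme(s)

3 morphemes


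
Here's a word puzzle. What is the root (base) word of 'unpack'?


Remove prefix 'un' from 'unpack' to get root 'pack'.

pack


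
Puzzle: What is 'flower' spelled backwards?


Reverse 'flower' character by character: 'rewolf'.

rewolf


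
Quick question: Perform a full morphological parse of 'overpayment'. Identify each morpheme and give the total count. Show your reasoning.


Step 1: Identify prefix: 'over' (meaning: excessively)
Step 2: Identify root: 'pay'
Step 3: Identify suffix(es): 'ment'
Decomposition: over- (prefix: excessively) + pay (root) + -ment (suffix: action/result)
Total morphemes: 3

3 morphemes (over- (prefix: excessively) + pay (root) + -ment (suffix: action/result))


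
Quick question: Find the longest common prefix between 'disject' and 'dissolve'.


Compare from the start: 3 characters match: 'dis'. Mismatch at position 4: 'j' vs 's'.

dis


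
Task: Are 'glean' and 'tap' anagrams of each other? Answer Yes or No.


Sorted letters of 'glean': 'aegln'
Sorted letters of 'tap': 'apt'
They do not match.

No


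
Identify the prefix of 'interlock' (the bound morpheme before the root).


The word 'interlock' = 'inter' (prefix) + 'lock' (root). The prefix is 'inter'.

inter


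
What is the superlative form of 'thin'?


Apply superlative formation (double final consonant, add -est): 'thin' -> 'thinnest'.

thinnest


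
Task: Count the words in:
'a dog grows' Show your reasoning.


Split into words: a | dog | grows = 3 words.

3


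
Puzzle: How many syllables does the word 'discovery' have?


Break 'discovery' into syllables: dis-cov-er-y -> dis | cov | er | y = 4 syllables

4 syllables


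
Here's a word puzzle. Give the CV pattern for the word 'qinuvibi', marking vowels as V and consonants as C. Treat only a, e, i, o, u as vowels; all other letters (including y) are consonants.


Letter mapping: q = C, i = V, n = C, u = V, v = C, i = V, b = C, i = V.

CVCVCVCV


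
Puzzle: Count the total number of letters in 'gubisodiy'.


Spell out 'gubisodiy' and number each letter: g(1), u(2), b(3), i(4), s(5), o(6), d(7), i(8), y(9). Total: 9 letters.

9


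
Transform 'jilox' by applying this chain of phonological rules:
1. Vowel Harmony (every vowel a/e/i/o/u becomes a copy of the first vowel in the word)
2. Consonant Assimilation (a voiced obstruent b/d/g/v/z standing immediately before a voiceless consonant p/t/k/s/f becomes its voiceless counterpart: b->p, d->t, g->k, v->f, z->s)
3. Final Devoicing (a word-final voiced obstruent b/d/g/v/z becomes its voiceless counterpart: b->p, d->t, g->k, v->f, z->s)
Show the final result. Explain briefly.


Starting form: 'jilox'
Rule 1: Vowel Harmony: all vowels become 'i' (matching first vowel). 'jilox' -> 'jilix'
Rule 2: Consonant Assimilation: no voiced obstruent (b/d/g/v/z) stands immediately before a voiceless consonant (p/t/k/s/f). No change.
Rule 3: Final Devoicing: final consonant 'x' is not one of the voiced obstruents b/d/g/v/z. No change.
Final form: 'jilix'

jilix


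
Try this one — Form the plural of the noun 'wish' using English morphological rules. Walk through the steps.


Apply rule: Add -es (sibilant/fricative ending). 'wish' becomes 'wishes'.

wishes


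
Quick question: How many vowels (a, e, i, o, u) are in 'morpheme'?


Vowels in 'morpheme': o, e, e = 3 vowels.

3


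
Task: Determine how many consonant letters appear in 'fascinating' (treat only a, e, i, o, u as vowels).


Consonants in 'fascinating': f, s, c, n, t, n, g = 7 consonants.

7


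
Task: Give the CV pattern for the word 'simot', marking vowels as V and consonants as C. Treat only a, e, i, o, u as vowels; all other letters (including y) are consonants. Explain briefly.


Letter mapping: s = C, i = V, m = C, o = V, t = C.

CVCVC


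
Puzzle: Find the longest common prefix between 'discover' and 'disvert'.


Compare from the start: 3 characters match: 'dis'. Mismatch at position 4: 'c' vs 'v'.

dis


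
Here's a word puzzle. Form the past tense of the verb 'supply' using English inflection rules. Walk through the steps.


Apply rule: Change -y to -ied. 'supply' becomes 'supplied'.

supplied


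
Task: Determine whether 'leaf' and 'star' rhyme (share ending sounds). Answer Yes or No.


Rime (stressed vowel + following sounds) of 'leaf': -eaf = /iːf/
Rime of 'star': -ar = /ɑːr/
/iːf/ and /ɑːr/ are different ending sounds, so the words do not rhyme.

No


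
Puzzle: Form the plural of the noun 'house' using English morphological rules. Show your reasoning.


Apply rule: Add -s. 'house' becomes 'houses'.

houses


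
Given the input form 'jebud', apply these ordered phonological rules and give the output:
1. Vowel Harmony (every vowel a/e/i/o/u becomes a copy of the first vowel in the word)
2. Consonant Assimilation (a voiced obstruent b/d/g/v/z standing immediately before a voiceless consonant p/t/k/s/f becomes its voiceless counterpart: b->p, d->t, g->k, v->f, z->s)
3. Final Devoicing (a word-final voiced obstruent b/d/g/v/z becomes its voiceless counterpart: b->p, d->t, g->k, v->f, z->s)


Starting form: 'jebud'
Rule 1: Vowel Harmony: all vowels become 'e' (matching first vowel). 'jebud' -> 'jebed'
Rule 2: Consonant Assimilation: no voiced obstruent (b/d/g/v/z) stands immediately before a voiceless consonant (p/t/k/s/f). No change.
Rule 3: Final Devoicing: word-final voiced obstruent 'd' becomes voiceless 't'. 'jebed' -> 'jebet'
Final form: 'jebet'

jebet


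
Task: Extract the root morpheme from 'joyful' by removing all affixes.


Remove suffix '-ful' from 'joyful' to get root 'joy'.

joy


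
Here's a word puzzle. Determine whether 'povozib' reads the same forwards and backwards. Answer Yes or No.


Forward: 'povozib'
Reversed: 'bizovop'
They differ.

No


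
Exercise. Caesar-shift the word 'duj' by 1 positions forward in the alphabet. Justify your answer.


Shift each letter by 1: d -> e, u -> v, j -> k. Result: 'evk'.

evk


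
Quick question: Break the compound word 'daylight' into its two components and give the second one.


Split 'daylight' into 'day' + 'light'. The second part is 'light'.

light


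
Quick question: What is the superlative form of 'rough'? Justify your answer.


Apply superlative formation (add -est): 'rough' -> 'roughest'.

roughest


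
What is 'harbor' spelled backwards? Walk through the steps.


Reverse 'harbor' character by character: 'robrah'.

robrah


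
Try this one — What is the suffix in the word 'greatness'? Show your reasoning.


The word 'greatness' = 'great' (root) + '-ness' (suffix). The suffix is '-ness'.

ness


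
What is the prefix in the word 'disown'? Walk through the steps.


The word 'disown' = 'dis' (prefix) + 'own' (root). The prefix is 'dis'.

dis


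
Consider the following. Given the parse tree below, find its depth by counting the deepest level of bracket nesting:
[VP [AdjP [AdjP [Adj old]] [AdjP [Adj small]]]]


Count bracket nesting levels:
'[' at pos 0: depth = 1
'[' at pos 4: depth = 2
'[' at pos 10: depth = 3
'[' at pos 16: depth = 4
'[' at pos 27: depth = 3
'[' at pos 33: depth = 4
Maximum depth reached: 4

4


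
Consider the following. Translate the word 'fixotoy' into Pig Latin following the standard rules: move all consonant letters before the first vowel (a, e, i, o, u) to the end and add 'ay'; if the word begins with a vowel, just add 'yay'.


'fixotoy': move consonant cluster 'f' to end and add 'ay': 'ixotoyfay'.

ixotoyfay


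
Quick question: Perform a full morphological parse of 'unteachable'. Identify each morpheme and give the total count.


Step 1: Identify prefix: 'un' (meaning: not/reverse)
Step 2: Identify root: 'teach'
Step 3: Identify suffix(es): 'able'
Decomposition: un- (prefix: not/reverse) + teach (root) + -able (suffix: capable of)
Total morphemes: 3

3 morphemes (un- (prefix: not/reverse) + teach (root) + -able (suffix: capable of))


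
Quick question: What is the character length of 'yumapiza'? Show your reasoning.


Spell out 'yumapiza' and number each letter: y(1), u(2), m(3), a(4), p(5), i(6), z(7), a(8). Total: 8 letters.

8


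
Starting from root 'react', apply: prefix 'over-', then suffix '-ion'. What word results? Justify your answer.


Step 1: Add prefix 'over-' to 'react' = 'overreact'
Step 2: Add suffix '-ion' to 'overreact' = 'overreaction'

overreaction


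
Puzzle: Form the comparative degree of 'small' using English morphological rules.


Apply comparative formation (add -er): 'small' -> 'smaller'.

smaller


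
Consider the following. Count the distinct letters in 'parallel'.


Unique letters in 'parallel': {a, e, l, p, r} = 5 distinct letters.

5


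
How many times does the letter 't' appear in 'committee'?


Letter 't' in 'committee': found at position(s) 6, 7 = 2 occurrence(s).

2


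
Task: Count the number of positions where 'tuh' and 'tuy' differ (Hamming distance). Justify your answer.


Alignment:
Position 1: 't' vs 't' = match
Position 2: 'u' vs 'u' = match
Position 3: 'h' vs 'y' = DIFFER
Total differences: 1

1


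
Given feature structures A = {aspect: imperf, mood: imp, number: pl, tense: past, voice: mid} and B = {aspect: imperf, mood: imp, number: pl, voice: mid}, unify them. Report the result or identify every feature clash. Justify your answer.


Compare features:
aspect: A=imperf vs B=imperf -> unified: imperf
mood: A=imp vs B=imp -> unified: imp
number: A=pl vs B=pl -> unified: pl
tense: A=past vs B=_ -> unified: past
voice: A=mid vs B=mid -> unified: mid
No clashes found.

Unified: {aspect: imperf, mood: imp, number: pl, tense: past, voice: mid}


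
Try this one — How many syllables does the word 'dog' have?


Break 'dog' into syllables: dog -> dog = 1 syllable

1 syllable


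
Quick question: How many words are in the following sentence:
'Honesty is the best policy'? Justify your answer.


Split into words: Honesty | is | the | best | policy = 5 words.

5


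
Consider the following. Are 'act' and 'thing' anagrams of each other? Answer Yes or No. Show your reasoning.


Sorted letters of 'act': 'act'
Sorted letters of 'thing': 'ghint'
They do not match.

No


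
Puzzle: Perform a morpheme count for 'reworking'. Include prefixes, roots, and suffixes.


Decomposition: re- (prefix) + work (root) + -ing (suffix) = 3 morpheme(s)

3 morphemes


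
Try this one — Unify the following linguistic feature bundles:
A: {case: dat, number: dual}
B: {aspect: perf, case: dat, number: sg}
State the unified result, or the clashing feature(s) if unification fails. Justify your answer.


Compare features:
aspect: A=_ vs B=perf -> unified: perf
case: A=dat vs B=dat -> unified: dat
number: A=dual vs B=sg -> CLASH
Clash detected on feature 'number' (dual vs sg); unification fails.

CLASH on 'number' (dual vs sg)
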